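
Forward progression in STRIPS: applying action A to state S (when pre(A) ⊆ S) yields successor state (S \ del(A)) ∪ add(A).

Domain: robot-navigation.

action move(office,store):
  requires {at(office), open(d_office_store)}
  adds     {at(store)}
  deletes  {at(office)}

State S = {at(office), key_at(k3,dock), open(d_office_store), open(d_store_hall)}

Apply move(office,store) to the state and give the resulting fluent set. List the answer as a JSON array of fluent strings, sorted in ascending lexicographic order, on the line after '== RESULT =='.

Progress:
  pre ⊆ S: {at(office), open(d_office_store)} ⊆ S  — applicable
  S \ del = {key_at(k3,dock), open(d_office_store), open(d_store_hall)}
  ∪ add   = {at(store), key_at(k3,dock), open(d_office_store), open(d_store_hall)}

== RESULT ==
["at(store)", "key_at(k3,dock)", "open(d_office_store)", "open(d_store_hall)"]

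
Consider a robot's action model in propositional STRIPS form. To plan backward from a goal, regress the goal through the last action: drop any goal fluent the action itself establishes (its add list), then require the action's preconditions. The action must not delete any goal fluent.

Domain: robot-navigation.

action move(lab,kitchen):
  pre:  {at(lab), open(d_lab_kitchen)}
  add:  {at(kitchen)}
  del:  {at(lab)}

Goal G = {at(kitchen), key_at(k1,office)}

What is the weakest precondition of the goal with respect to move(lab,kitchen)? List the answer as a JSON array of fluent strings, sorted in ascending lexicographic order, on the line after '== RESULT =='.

Compute (G \ add) ∪ pre:
  G ∩ del = {}  (empty — regression defined)
  G \ add = {at(kitchen), key_at(k1,office)} \ {at(kitchen)} = {key_at(k1,office)}
  ∪ pre   = {key_at(k1,office)} ∪ {at(lab), open(d_lab_kitchen)}
          = {at(lab), key_at(k1,office), open(d_lab_kitchen)}

== RESULT ==
["at(lab)", "key_at(k1,office)", "open(d_lab_kitchen)"]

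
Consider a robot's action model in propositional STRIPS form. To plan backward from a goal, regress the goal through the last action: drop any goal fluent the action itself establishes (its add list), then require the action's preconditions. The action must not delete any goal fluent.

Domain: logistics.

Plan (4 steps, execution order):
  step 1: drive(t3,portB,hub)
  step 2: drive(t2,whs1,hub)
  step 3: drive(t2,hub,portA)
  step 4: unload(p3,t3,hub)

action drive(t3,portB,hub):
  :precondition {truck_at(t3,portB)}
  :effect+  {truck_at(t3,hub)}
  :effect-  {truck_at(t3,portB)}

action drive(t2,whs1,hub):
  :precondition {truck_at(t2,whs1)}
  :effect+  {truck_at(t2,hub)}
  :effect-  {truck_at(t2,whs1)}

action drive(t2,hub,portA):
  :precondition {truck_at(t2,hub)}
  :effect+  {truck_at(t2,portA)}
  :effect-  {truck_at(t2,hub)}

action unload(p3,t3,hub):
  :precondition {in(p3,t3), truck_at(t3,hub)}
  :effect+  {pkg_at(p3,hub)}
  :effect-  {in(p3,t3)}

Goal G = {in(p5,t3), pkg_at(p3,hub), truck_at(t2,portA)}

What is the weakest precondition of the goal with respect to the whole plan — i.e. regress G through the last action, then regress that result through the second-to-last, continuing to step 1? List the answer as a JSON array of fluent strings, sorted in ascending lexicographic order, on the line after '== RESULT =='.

Regress step by step:
  through step 4 (unload(p3,t3,hub)): drop {pkg_at(p3,hub)}, keep {in(p5,t3), truck_at(t2,portA)}, require {in(p3,t3), truck_at(t3,hub)}
    → {in(p3,t3), in(p5,t3), truck_at(t2,portA), truck_at(t3,hub)}
  through step 3 (drive(t2,hub,portA)): drop {truck_at(t2,portA)}, keep {in(p3,t3), in(p5,t3), truck_at(t3,hub)}, require {truck_at(t2,hub)}
    → {in(p3,t3), in(p5,t3), truck_at(t2,hub), truck_at(t3,hub)}
  through step 2 (drive(t2,whs1,hub)): drop {truck_at(t2,hub)}, keep {in(p3,t3), in(p5,t3), truck_at(t3,hub)}, require {truck_at(t2,whs1)}
    → {in(p3,t3), in(p5,t3), truck_at(t2,whs1), truck_at(t3,hub)}
  through step 1 (drive(t3,portB,hub)): drop {truck_at(t3,hub)}, keep {in(p3,t3), in(p5,t3), truck_at(t2,whs1)}, require {truck_at(t3,portB)}
    → {in(p3,t3), in(p5,t3), truck_at(t2,whs1), truck_at(t3,portB)}

== RESULT ==
["in(p3,t3)", "in(p5,t3)", "truck_at(t2,whs1)", "truck_at(t3,portB)"]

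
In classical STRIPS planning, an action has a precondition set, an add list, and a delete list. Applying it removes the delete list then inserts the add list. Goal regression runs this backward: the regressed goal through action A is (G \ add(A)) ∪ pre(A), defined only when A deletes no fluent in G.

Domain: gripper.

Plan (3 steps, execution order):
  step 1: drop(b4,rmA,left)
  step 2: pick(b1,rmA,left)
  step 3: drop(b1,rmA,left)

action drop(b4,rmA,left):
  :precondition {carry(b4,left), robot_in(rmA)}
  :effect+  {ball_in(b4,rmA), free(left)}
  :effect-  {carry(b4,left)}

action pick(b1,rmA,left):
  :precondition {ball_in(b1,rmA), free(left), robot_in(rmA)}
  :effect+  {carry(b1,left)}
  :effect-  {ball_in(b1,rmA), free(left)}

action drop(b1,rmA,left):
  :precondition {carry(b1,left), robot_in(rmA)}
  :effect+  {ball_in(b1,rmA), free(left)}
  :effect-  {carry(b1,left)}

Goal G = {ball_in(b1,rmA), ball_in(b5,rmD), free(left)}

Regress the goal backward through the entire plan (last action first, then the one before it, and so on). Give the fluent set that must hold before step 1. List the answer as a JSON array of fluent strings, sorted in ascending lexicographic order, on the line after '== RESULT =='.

Work backward from the goal:
  through step 3 (drop(b1,rmA,left)): drop {ball_in(b1,rmA), free(left)}, keep {ball_in(b5,rmD)}, require {carry(b1,left), robot_in(rmA)}
    → {ball_in(b5,rmD), carry(b1,left), robot_in(rmA)}
  through step 2 (pick(b1,rmA,left)): drop {carry(b1,left)}, keep {ball_in(b5,rmD), robot_in(rmA)}, require {ball_in(b1,rmA), free(left), robot_in(rmA)}
    → {ball_in(b1,rmA), ball_in(b5,rmD), free(left), robot_in(rmA)}
  through step 1 (drop(b4,rmA,left)): drop {free(left)}, keep {ball_in(b1,rmA), ball_in(b5,rmD), robot_in(rmA)}, require {carry(b4,left), robot_in(rmA)}
    → {ball_in(b1,rmA), ball_in(b5,rmD), carry(b4,left), robot_in(rmA)}

== RESULT ==
["ball_in(b1,rmA)", "ball_in(b5,rmD)", "carry(b4,left)", "robot_in(rmA)"]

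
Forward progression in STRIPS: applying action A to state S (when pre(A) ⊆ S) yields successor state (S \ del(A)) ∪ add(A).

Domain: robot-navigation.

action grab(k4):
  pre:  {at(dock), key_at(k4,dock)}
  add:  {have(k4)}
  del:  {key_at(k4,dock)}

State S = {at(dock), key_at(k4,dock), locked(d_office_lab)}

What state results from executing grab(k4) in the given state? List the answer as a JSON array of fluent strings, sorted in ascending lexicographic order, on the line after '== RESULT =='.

Compute (S \ del) ∪ add:
  pre ⊆ S: {at(dock), key_at(k4,dock)} ⊆ S  — applicable
  S \ del = {at(dock), locked(d_office_lab)}
  ∪ add   = {at(dock), have(k4), locked(d_office_lab)}

== RESULT ==
["at(dock)", "have(k4)", "locked(d_office_lab)"]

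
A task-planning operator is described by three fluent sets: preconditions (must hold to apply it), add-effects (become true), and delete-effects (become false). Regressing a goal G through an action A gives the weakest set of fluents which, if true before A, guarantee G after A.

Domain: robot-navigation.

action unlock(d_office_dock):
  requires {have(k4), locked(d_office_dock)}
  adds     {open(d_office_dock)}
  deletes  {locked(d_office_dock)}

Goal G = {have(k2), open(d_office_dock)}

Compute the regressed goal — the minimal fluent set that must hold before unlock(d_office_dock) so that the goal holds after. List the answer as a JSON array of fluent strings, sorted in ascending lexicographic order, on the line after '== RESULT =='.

Compute (G \ add) ∪ pre:
  G ∩ del = {}  (empty — regression defined)
  G \ add = {have(k2), open(d_office_dock)} \ {open(d_office_dock)} = {have(k2)}
  ∪ pre   = {have(k2)} ∪ {have(k4), locked(d_office_dock)}
          = {have(k2), have(k4), locked(d_office_dock)}

== RESULT ==
["have(k2)", "have(k4)", "locked(d_office_dock)"]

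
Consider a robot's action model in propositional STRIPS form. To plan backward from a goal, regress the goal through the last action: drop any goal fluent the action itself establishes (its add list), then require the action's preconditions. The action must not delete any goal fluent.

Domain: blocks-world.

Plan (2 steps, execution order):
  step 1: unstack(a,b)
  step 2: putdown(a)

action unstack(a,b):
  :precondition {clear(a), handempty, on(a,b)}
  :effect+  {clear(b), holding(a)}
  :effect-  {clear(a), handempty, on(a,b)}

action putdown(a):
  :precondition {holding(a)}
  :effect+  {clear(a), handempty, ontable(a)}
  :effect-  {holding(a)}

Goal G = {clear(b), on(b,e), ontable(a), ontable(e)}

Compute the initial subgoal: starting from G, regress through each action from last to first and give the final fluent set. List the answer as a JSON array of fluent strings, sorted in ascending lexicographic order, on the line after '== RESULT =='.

Work backward from the goal:
  through step 2 (putdown(a)): drop {ontable(a)}, keep {clear(b), on(b,e), ontable(e)}, require {holding(a)}
    → {clear(b), holding(a), on(b,e), ontable(e)}
  through step 1 (unstack(a,b)): drop {clear(b), holding(a)}, keep {on(b,e), ontable(e)}, require {clear(a), handempty, on(a,b)}
    → {clear(a), handempty, on(a,b), on(b,e), ontable(e)}

== RESULT ==
["clear(a)", "handempty", "on(a,b)", "on(b,e)", "ontable(e)"]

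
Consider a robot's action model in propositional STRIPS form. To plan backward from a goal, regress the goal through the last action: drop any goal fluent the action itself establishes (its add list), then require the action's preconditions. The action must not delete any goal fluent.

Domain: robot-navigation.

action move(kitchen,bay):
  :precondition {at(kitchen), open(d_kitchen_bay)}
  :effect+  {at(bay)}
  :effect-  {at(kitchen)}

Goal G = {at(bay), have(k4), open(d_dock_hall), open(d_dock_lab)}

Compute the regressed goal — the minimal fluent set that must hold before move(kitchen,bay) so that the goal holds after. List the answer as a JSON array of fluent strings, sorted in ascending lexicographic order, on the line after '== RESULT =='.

Compute (G \ add) ∪ pre:
  G ∩ del = {}  (empty — regression defined)
  G \ add = {at(bay), have(k4), open(d_dock_hall), open(d_dock_lab)} \ {at(bay)} = {have(k4), open(d_dock_hall), open(d_dock_lab)}
  ∪ pre   = {have(k4), open(d_dock_hall), open(d_dock_lab)} ∪ {at(kitchen), open(d_kitchen_bay)}
          = {at(kitchen), have(k4), open(d_dock_hall), open(d_dock_lab), open(d_kitchen_bay)}

== RESULT ==
["at(kitchen)", "have(k4)", "open(d_dock_hall)", "open(d_dock_lab)", "open(d_kitchen_bay)"]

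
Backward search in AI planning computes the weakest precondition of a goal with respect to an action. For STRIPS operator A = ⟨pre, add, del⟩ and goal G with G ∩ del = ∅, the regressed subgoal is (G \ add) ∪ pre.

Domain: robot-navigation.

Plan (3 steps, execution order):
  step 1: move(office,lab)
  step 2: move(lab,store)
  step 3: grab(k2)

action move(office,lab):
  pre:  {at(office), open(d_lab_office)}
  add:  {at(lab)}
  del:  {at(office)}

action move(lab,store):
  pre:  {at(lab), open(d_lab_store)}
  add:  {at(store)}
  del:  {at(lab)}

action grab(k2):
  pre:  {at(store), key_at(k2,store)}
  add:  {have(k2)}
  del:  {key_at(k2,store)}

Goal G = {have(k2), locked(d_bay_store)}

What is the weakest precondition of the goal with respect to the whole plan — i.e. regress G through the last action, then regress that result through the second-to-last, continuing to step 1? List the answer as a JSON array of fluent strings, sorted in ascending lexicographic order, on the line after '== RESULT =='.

Regress step by step:
  through step 3 (grab(k2)): drop {have(k2)}, keep {locked(d_bay_store)}, require {at(store), key_at(k2,store)}
    → {at(store), key_at(k2,store), locked(d_bay_store)}
  through step 2 (move(lab,store)): drop {at(store)}, keep {key_at(k2,store), locked(d_bay_store)}, require {at(lab), open(d_lab_store)}
    → {at(lab), key_at(k2,store), locked(d_bay_store), open(d_lab_store)}
  through step 1 (move(office,lab)): drop {at(lab)}, keep {key_at(k2,store), locked(d_bay_store), open(d_lab_store)}, require {at(office), open(d_lab_office)}
    → {at(office), key_at(k2,store), locked(d_bay_store), open(d_lab_office), open(d_lab_store)}

== RESULT ==
["at(office)", "key_at(k2,store)", "locked(d_bay_store)", "open(d_lab_office)", "open(d_lab_store)"]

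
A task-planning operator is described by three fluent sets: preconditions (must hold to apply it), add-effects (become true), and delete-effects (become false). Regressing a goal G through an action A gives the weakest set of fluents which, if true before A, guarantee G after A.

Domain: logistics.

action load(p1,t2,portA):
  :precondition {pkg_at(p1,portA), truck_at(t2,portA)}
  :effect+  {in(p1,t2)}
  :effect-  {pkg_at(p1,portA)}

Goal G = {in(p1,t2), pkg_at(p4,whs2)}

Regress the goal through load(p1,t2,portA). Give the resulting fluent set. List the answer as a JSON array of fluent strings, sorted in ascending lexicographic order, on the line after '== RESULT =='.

Regress:
  G ∩ del = {}  (empty — regression defined)
  G \ add = {in(p1,t2), pkg_at(p4,whs2)} \ {in(p1,t2)} = {pkg_at(p4,whs2)}
  ∪ pre   = {pkg_at(p4,whs2)} ∪ {pkg_at(p1,portA), truck_at(t2,portA)}
          = {pkg_at(p1,portA), pkg_at(p4,whs2), truck_at(t2,portA)}

== RESULT ==
["pkg_at(p1,portA)", "pkg_at(p4,whs2)", "truck_at(t2,portA)"]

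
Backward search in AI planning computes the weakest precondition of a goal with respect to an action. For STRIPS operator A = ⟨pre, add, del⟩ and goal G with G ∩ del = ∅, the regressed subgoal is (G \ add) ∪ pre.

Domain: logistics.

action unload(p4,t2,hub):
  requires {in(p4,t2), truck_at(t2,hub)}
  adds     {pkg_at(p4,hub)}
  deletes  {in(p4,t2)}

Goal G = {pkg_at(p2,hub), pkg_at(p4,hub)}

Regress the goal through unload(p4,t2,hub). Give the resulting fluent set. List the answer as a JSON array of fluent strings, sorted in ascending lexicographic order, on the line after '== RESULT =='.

Compute (G \ add) ∪ pre:
  G ∩ del = {}  (empty — regression defined)
  G \ add = {pkg_at(p2,hub), pkg_at(p4,hub)} \ {pkg_at(p4,hub)} = {pkg_at(p2,hub)}
  ∪ pre   = {pkg_at(p2,hub)} ∪ {in(p4,t2), truck_at(t2,hub)}
          = {in(p4,t2), pkg_at(p2,hub), truck_at(t2,hub)}

== RESULT ==
["in(p4,t2)", "pkg_at(p2,hub)", "truck_at(t2,hub)"]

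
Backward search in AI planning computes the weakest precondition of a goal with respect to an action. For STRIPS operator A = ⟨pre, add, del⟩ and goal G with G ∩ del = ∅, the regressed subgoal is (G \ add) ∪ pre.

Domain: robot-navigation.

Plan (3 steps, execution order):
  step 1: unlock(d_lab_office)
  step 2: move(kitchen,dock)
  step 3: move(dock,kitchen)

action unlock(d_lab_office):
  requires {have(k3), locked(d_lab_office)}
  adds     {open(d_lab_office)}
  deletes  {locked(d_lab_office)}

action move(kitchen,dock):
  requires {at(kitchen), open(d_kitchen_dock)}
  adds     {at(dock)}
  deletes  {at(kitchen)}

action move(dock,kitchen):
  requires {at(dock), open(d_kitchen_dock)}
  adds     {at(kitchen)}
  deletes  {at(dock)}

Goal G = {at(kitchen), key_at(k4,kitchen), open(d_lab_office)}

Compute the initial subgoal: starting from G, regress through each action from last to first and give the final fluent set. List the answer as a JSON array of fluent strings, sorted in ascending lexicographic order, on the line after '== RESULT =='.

Regress step by step:
  through step 3 (move(dock,kitchen)): drop {at(kitchen)}, keep {key_at(k4,kitchen), open(d_lab_office)}, require {at(dock), open(d_kitchen_dock)}
    → {at(dock), key_at(k4,kitchen), open(d_kitchen_dock), open(d_lab_office)}
  through step 2 (move(kitchen,dock)): drop {at(dock)}, keep {key_at(k4,kitchen), open(d_kitchen_dock), open(d_lab_office)}, require {at(kitchen), open(d_kitchen_dock)}
    → {at(kitchen), key_at(k4,kitchen), open(d_kitchen_dock), open(d_lab_office)}
  through step 1 (unlock(d_lab_office)): drop {open(d_lab_office)}, keep {at(kitchen), key_at(k4,kitchen), open(d_kitchen_dock)}, require {have(k3), locked(d_lab_office)}
    → {at(kitchen), have(k3), key_at(k4,kitchen), locked(d_lab_office), open(d_kitchen_dock)}

== RESULT ==
["at(kitchen)", "have(k3)", "key_at(k4,kitchen)", "locked(d_lab_office)", "open(d_kitchen_dock)"]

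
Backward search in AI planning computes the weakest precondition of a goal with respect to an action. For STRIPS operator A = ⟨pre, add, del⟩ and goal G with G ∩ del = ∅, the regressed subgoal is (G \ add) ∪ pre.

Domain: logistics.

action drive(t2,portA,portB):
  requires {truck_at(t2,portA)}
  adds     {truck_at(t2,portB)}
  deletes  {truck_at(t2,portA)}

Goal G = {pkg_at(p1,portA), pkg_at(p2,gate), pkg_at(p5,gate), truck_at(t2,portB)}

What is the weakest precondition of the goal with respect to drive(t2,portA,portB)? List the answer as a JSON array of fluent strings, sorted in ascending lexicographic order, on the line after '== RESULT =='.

Compute (G \ add) ∪ pre:
  G ∩ del = {}  (empty — regression defined)
  G \ add = {pkg_at(p1,portA), pkg_at(p2,gate), pkg_at(p5,gate), truck_at(t2,portB)} \ {truck_at(t2,portB)} = {pkg_at(p1,portA), pkg_at(p2,gate), pkg_at(p5,gate)}
  ∪ pre   = {pkg_at(p1,portA), pkg_at(p2,gate), pkg_at(p5,gate)} ∪ {truck_at(t2,portA)}
          = {pkg_at(p1,portA), pkg_at(p2,gate), pkg_at(p5,gate), truck_at(t2,portA)}

== RESULT ==
["pkg_at(p1,portA)", "pkg_at(p2,gate)", "pkg_at(p5,gate)", "truck_at(t2,portA)"]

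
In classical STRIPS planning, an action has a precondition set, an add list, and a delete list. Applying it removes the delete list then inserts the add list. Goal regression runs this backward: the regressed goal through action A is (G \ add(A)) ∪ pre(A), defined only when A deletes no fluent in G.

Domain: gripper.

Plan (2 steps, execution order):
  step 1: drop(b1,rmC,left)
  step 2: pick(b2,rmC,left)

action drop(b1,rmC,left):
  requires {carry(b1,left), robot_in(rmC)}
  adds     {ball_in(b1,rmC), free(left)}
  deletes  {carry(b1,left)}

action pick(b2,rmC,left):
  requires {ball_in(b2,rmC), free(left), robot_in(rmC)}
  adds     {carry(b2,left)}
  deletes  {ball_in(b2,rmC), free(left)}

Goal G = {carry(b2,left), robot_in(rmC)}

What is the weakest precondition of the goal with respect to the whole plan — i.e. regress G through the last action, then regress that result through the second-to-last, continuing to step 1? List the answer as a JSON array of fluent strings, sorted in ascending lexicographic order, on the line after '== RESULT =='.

Work backward from the goal:
  through step 2 (pick(b2,rmC,left)): drop {carry(b2,left)}, keep {robot_in(rmC)}, require {ball_in(b2,rmC), free(left), robot_in(rmC)}
    → {ball_in(b2,rmC), free(left), robot_in(rmC)}
  through step 1 (drop(b1,rmC,left)): drop {free(left)}, keep {ball_in(b2,rmC), robot_in(rmC)}, require {carry(b1,left), robot_in(rmC)}
    → {ball_in(b2,rmC), carry(b1,left), robot_in(rmC)}

== RESULT ==
["ball_in(b2,rmC)", "carry(b1,left)", "robot_in(rmC)"]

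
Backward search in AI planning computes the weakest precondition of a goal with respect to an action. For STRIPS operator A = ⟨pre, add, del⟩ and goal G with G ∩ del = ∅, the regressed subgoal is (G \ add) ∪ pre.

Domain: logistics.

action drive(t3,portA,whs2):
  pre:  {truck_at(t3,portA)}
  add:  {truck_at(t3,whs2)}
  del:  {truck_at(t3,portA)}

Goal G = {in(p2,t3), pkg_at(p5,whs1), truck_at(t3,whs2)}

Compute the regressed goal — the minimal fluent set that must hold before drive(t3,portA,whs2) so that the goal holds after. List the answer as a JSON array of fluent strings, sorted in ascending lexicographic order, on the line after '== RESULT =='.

Compute (G \ add) ∪ pre:
  G ∩ del = {}  (empty — regression defined)
  G \ add = {in(p2,t3), pkg_at(p5,whs1), truck_at(t3,whs2)} \ {truck_at(t3,whs2)} = {in(p2,t3), pkg_at(p5,whs1)}
  ∪ pre   = {in(p2,t3), pkg_at(p5,whs1)} ∪ {truck_at(t3,portA)}
          = {in(p2,t3), pkg_at(p5,whs1), truck_at(t3,portA)}

== RESULT ==
["in(p2,t3)", "pkg_at(p5,whs1)", "truck_at(t3,portA)"]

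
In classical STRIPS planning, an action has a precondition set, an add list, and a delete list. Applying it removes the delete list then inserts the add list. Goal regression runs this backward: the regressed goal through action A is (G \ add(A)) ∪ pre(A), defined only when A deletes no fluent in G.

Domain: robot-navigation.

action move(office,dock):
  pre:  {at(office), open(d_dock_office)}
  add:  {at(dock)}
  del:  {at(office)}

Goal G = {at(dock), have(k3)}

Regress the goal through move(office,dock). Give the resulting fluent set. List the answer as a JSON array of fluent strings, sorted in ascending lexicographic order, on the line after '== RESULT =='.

Compute (G \ add) ∪ pre:
  G ∩ del = {}  (empty — regression defined)
  G \ add = {at(dock), have(k3)} \ {at(dock)} = {have(k3)}
  ∪ pre   = {have(k3)} ∪ {at(office), open(d_dock_office)}
          = {at(office), have(k3), open(d_dock_office)}

== RESULT ==
["at(office)", "have(k3)", "open(d_dock_office)"]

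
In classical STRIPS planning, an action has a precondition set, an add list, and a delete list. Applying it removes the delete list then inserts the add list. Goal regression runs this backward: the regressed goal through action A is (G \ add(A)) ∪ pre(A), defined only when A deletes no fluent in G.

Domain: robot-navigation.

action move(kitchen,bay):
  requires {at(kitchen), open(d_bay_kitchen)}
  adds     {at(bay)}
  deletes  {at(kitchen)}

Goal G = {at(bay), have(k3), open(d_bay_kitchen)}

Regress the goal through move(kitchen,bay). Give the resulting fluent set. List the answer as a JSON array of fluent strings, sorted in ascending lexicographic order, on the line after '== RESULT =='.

Regress:
  G ∩ del = {}  (empty — regression defined)
  G \ add = {at(bay), have(k3), open(d_bay_kitchen)} \ {at(bay)} = {have(k3), open(d_bay_kitchen)}
  ∪ pre   = {have(k3), open(d_bay_kitchen)} ∪ {at(kitchen), open(d_bay_kitchen)}
          = {at(kitchen), have(k3), open(d_bay_kitchen)}

== RESULT ==
["at(kitchen)", "have(k3)", "open(d_bay_kitchen)"]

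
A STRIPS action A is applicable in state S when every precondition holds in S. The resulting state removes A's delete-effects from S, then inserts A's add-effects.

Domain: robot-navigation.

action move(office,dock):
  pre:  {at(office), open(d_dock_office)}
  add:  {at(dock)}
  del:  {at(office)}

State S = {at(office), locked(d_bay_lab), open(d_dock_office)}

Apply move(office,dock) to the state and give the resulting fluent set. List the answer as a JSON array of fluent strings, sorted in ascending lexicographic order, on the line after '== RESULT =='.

Progress:
  pre ⊆ S: {at(office), open(d_dock_office)} ⊆ S  — applicable
  S \ del = {locked(d_bay_lab), open(d_dock_office)}
  ∪ add   = {at(dock), locked(d_bay_lab), open(d_dock_office)}

== RESULT ==
["at(dock)", "locked(d_bay_lab)", "open(d_dock_office)"]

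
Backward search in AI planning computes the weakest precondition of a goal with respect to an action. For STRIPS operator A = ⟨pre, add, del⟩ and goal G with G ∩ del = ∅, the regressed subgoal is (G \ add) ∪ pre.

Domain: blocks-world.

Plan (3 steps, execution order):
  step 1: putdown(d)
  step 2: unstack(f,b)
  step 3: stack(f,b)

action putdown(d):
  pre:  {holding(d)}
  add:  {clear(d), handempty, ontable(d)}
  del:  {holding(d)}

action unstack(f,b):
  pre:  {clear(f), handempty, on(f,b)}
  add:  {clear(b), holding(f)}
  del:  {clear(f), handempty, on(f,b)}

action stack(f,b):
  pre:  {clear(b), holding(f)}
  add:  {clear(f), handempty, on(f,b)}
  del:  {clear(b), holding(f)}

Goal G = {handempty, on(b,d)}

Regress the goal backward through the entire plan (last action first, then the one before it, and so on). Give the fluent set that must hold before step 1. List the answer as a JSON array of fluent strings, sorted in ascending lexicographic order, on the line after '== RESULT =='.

Regress step by step:
  through step 3 (stack(f,b)): drop {handempty}, keep {on(b,d)}, require {clear(b), holding(f)}
    → {clear(b), holding(f), on(b,d)}
  through step 2 (unstack(f,b)): drop {clear(b), holding(f)}, keep {on(b,d)}, require {clear(f), handempty, on(f,b)}
    → {clear(f), handempty, on(b,d), on(f,b)}
  through step 1 (putdown(d)): drop {handempty}, keep {clear(f), on(b,d), on(f,b)}, require {holding(d)}
    → {clear(f), holding(d), on(b,d), on(f,b)}

== RESULT ==
["clear(f)", "holding(d)", "on(b,d)", "on(f,b)"]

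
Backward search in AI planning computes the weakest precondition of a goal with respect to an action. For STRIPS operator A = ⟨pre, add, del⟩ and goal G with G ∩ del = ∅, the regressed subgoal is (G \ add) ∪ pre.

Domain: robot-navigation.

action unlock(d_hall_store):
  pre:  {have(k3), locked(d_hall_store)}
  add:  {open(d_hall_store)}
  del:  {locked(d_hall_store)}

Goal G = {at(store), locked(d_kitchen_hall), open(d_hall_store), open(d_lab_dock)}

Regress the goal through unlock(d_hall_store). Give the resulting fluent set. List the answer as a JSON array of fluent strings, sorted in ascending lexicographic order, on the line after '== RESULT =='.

Regress:
  G ∩ del = {}  (empty — regression defined)
  G \ add = {at(store), locked(d_kitchen_hall), open(d_hall_store), open(d_lab_dock)} \ {open(d_hall_store)} = {at(store), locked(d_kitchen_hall), open(d_lab_dock)}
  ∪ pre   = {at(store), locked(d_kitchen_hall), open(d_lab_dock)} ∪ {have(k3), locked(d_hall_store)}
          = {at(store), have(k3), locked(d_hall_store), locked(d_kitchen_hall), open(d_lab_dock)}

== RESULT ==
["at(store)", "have(k3)", "locked(d_hall_store)", "locked(d_kitchen_hall)", "open(d_lab_dock)"]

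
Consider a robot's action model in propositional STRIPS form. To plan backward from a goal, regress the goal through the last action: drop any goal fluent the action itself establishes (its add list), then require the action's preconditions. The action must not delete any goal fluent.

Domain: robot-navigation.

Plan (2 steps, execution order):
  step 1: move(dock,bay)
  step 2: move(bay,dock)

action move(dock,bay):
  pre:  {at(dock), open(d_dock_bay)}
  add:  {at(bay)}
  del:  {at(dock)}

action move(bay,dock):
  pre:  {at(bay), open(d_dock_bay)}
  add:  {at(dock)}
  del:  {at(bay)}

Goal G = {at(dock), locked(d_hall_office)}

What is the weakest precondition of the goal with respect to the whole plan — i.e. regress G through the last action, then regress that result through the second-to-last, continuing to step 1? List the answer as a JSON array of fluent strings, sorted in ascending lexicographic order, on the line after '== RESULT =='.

Regress step by step:
  through step 2 (move(bay,dock)): drop {at(dock)}, keep {locked(d_hall_office)}, require {at(bay), open(d_dock_bay)}
    → {at(bay), locked(d_hall_office), open(d_dock_bay)}
  through step 1 (move(dock,bay)): drop {at(bay)}, keep {locked(d_hall_office), open(d_dock_bay)}, require {at(dock), open(d_dock_bay)}
    → {at(dock), locked(d_hall_office), open(d_dock_bay)}

== RESULT ==
["at(dock)", "locked(d_hall_office)", "open(d_dock_bay)"]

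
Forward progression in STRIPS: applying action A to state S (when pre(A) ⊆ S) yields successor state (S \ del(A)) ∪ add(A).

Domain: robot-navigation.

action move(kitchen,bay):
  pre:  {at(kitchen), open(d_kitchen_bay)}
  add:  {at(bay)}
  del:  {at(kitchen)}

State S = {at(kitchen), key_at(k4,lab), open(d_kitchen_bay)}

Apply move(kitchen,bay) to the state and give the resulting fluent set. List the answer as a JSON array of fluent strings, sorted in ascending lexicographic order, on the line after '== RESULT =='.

Compute (S \ del) ∪ add:
  pre ⊆ S: {at(kitchen), open(d_kitchen_bay)} ⊆ S  — applicable
  S \ del = {key_at(k4,lab), open(d_kitchen_bay)}
  ∪ add   = {at(bay), key_at(k4,lab), open(d_kitchen_bay)}

== RESULT ==
["at(bay)", "key_at(k4,lab)", "open(d_kitchen_bay)"]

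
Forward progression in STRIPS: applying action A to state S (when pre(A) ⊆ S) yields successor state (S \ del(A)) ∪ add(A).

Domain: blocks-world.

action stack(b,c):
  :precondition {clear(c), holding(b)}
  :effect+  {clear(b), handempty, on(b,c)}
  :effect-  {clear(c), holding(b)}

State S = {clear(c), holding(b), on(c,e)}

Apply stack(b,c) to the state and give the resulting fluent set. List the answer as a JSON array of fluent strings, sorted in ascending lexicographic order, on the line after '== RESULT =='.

Compute (S \ del) ∪ add:
  pre ⊆ S: {clear(c), holding(b)} ⊆ S  — applicable
  S \ del = {on(c,e)}
  ∪ add   = {clear(b), handempty, on(b,c), on(c,e)}

== RESULT ==
["clear(b)", "handempty", "on(b,c)", "on(c,e)"]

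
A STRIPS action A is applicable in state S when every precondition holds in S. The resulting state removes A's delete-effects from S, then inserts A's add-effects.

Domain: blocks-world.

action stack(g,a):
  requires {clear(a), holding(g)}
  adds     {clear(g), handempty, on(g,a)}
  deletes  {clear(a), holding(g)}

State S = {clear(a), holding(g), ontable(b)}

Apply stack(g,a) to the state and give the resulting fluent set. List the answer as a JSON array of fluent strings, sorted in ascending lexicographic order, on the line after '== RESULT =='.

Progress:
  pre ⊆ S: {clear(a), holding(g)} ⊆ S  — applicable
  S \ del = {ontable(b)}
  ∪ add   = {clear(g), handempty, on(g,a), ontable(b)}

== RESULT ==
["clear(g)", "handempty", "on(g,a)", "ontable(b)"]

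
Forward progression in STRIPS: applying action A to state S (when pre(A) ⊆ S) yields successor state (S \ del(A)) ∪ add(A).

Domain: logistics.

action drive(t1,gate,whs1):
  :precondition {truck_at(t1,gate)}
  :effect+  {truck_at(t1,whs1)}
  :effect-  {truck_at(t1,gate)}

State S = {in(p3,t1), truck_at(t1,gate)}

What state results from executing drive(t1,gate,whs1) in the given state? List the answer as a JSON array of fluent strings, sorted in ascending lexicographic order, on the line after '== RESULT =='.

Progress:
  pre ⊆ S: {truck_at(t1,gate)} ⊆ S  — applicable
  S \ del = {in(p3,t1)}
  ∪ add   = {in(p3,t1), truck_at(t1,whs1)}

== RESULT ==
["in(p3,t1)", "truck_at(t1,whs1)"]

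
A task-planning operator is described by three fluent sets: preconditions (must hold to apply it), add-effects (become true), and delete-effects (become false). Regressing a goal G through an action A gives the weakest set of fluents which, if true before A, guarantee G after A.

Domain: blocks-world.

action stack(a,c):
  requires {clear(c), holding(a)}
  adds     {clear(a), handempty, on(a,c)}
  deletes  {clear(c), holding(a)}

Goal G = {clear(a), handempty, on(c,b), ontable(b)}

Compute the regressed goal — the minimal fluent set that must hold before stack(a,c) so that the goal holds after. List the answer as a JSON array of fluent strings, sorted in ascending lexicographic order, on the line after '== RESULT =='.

Regress:
  G ∩ del = {}  (empty — regression defined)
  G \ add = {clear(a), handempty, on(c,b), ontable(b)} \ {clear(a), handempty, on(a,c)} = {on(c,b), ontable(b)}
  ∪ pre   = {on(c,b), ontable(b)} ∪ {clear(c), holding(a)}
          = {clear(c), holding(a), on(c,b), ontable(b)}

== RESULT ==
["clear(c)", "holding(a)", "on(c,b)", "ontable(b)"]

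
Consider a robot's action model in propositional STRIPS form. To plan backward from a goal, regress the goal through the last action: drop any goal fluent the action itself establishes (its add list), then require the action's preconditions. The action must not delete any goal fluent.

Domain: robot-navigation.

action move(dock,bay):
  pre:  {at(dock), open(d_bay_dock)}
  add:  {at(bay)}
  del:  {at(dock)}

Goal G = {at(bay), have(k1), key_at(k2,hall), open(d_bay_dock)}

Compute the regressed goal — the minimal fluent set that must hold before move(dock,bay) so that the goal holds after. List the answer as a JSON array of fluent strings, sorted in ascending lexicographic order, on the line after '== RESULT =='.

Regress:
  G ∩ del = {}  (empty — regression defined)
  G \ add = {at(bay), have(k1), key_at(k2,hall), open(d_bay_dock)} \ {at(bay)} = {have(k1), key_at(k2,hall), open(d_bay_dock)}
  ∪ pre   = {have(k1), key_at(k2,hall), open(d_bay_dock)} ∪ {at(dock), open(d_bay_dock)}
          = {at(dock), have(k1), key_at(k2,hall), open(d_bay_dock)}

== RESULT ==
["at(dock)", "have(k1)", "key_at(k2,hall)", "open(d_bay_dock)"]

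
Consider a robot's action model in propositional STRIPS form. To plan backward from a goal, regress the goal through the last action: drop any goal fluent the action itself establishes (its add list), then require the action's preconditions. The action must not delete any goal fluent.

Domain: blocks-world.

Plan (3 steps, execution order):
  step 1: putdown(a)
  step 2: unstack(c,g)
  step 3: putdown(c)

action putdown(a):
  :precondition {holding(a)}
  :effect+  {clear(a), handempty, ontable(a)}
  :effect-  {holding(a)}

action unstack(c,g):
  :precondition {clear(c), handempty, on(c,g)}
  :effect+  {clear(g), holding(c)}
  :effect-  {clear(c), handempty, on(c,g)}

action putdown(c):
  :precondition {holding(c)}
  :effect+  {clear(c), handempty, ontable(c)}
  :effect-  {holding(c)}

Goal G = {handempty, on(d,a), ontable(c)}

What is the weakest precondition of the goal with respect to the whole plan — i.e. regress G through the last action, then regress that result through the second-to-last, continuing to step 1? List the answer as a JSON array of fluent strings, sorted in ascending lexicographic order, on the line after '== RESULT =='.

Work backward from the goal:
  through step 3 (putdown(c)): drop {handempty, ontable(c)}, keep {on(d,a)}, require {holding(c)}
    → {holding(c), on(d,a)}
  through step 2 (unstack(c,g)): drop {holding(c)}, keep {on(d,a)}, require {clear(c), handempty, on(c,g)}
    → {clear(c), handempty, on(c,g), on(d,a)}
  through step 1 (putdown(a)): drop {handempty}, keep {clear(c), on(c,g), on(d,a)}, require {holding(a)}
    → {clear(c), holding(a), on(c,g), on(d,a)}

== RESULT ==
["clear(c)", "holding(a)", "on(c,g)", "on(d,a)"]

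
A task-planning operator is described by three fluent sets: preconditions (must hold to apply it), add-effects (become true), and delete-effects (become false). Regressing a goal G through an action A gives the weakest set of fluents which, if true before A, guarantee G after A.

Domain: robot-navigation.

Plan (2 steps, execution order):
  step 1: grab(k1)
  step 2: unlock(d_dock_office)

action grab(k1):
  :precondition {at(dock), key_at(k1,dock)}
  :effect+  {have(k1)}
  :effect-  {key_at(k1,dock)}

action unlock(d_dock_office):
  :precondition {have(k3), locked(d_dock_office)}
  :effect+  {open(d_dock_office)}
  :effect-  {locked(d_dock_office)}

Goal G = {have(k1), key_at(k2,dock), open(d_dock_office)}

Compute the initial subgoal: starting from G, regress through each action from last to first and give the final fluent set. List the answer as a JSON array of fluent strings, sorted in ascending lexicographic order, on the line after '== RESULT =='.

Work backward from the goal:
  through step 2 (unlock(d_dock_office)): drop {open(d_dock_office)}, keep {have(k1), key_at(k2,dock)}, require {have(k3), locked(d_dock_office)}
    → {have(k1), have(k3), key_at(k2,dock), locked(d_dock_office)}
  through step 1 (grab(k1)): drop {have(k1)}, keep {have(k3), key_at(k2,dock), locked(d_dock_office)}, require {at(dock), key_at(k1,dock)}
    → {at(dock), have(k3), key_at(k1,dock), key_at(k2,dock), locked(d_dock_office)}

== RESULT ==
["at(dock)", "have(k3)", "key_at(k1,dock)", "key_at(k2,dock)", "locked(d_dock_office)"]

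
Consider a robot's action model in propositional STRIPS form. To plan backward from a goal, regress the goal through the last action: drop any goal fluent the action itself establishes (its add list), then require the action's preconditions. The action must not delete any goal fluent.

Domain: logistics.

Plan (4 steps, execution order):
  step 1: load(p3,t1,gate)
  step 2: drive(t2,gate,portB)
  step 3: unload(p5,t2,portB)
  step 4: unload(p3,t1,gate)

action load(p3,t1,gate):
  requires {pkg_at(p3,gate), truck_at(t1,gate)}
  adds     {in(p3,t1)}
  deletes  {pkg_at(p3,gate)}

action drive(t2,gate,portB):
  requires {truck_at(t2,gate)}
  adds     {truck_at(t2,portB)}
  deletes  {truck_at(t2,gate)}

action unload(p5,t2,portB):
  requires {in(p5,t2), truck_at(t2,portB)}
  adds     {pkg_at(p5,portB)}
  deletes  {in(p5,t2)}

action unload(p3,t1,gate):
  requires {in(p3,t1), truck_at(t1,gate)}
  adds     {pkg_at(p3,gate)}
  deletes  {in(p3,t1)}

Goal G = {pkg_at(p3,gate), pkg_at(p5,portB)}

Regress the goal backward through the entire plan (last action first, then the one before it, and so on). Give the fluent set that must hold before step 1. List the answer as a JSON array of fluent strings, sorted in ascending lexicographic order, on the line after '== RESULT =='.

Work backward from the goal:
  through step 4 (unload(p3,t1,gate)): drop {pkg_at(p3,gate)}, keep {pkg_at(p5,portB)}, require {in(p3,t1), truck_at(t1,gate)}
    → {in(p3,t1), pkg_at(p5,portB), truck_at(t1,gate)}
  through step 3 (unload(p5,t2,portB)): drop {pkg_at(p5,portB)}, keep {in(p3,t1), truck_at(t1,gate)}, require {in(p5,t2), truck_at(t2,portB)}
    → {in(p3,t1), in(p5,t2), truck_at(t1,gate), truck_at(t2,portB)}
  through step 2 (drive(t2,gate,portB)): drop {truck_at(t2,portB)}, keep {in(p3,t1), in(p5,t2), truck_at(t1,gate)}, require {truck_at(t2,gate)}
    → {in(p3,t1), in(p5,t2), truck_at(t1,gate), truck_at(t2,gate)}
  through step 1 (load(p3,t1,gate)): drop {in(p3,t1)}, keep {in(p5,t2), truck_at(t1,gate), truck_at(t2,gate)}, require {pkg_at(p3,gate), truck_at(t1,gate)}
    → {in(p5,t2), pkg_at(p3,gate), truck_at(t1,gate), truck_at(t2,gate)}

== RESULT ==
["in(p5,t2)", "pkg_at(p3,gate)", "truck_at(t1,gate)", "truck_at(t2,gate)"]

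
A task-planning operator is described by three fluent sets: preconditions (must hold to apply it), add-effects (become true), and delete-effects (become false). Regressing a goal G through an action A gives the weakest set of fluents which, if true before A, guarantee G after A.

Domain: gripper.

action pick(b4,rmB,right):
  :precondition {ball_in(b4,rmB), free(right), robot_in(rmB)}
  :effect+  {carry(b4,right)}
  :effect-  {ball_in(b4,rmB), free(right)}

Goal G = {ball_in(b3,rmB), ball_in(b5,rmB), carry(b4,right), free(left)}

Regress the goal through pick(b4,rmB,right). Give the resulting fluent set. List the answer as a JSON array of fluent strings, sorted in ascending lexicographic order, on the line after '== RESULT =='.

Compute (G \ add) ∪ pre:
  G ∩ del = {}  (empty — regression defined)
  G \ add = {ball_in(b3,rmB), ball_in(b5,rmB), carry(b4,right), free(left)} \ {carry(b4,right)} = {ball_in(b3,rmB), ball_in(b5,rmB), free(left)}
  ∪ pre   = {ball_in(b3,rmB), ball_in(b5,rmB), free(left)} ∪ {ball_in(b4,rmB), free(right), robot_in(rmB)}
          = {ball_in(b3,rmB), ball_in(b4,rmB), ball_in(b5,rmB), free(left), free(right), robot_in(rmB)}

== RESULT ==
["ball_in(b3,rmB)", "ball_in(b4,rmB)", "ball_in(b5,rmB)", "free(left)", "free(right)", "robot_in(rmB)"]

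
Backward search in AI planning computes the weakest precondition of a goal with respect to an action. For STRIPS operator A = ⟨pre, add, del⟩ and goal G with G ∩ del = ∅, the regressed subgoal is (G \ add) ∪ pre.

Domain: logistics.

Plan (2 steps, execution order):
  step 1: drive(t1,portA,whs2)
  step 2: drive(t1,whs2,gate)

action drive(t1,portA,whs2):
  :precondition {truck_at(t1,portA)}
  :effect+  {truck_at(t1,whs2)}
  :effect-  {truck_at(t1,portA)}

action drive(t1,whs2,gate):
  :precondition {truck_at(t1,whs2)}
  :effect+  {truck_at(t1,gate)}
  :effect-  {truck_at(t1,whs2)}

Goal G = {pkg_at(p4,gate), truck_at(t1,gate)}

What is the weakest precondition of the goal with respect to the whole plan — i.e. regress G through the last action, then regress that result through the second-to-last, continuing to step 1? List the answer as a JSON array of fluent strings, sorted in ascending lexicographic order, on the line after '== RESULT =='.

Regress step by step:
  through step 2 (drive(t1,whs2,gate)): drop {truck_at(t1,gate)}, keep {pkg_at(p4,gate)}, require {truck_at(t1,whs2)}
    → {pkg_at(p4,gate), truck_at(t1,whs2)}
  through step 1 (drive(t1,portA,whs2)): drop {truck_at(t1,whs2)}, keep {pkg_at(p4,gate)}, require {truck_at(t1,portA)}
    → {pkg_at(p4,gate), truck_at(t1,portA)}

== RESULT ==
["pkg_at(p4,gate)", "truck_at(t1,portA)"]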